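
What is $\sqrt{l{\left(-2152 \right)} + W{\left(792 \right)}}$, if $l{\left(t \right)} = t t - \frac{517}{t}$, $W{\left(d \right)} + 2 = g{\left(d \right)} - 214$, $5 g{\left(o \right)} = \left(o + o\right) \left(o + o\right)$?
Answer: $\frac{\sqrt{148562905678130}}{5380} \approx 2265.5$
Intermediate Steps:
$g{\left(o \right)} = \frac{4 o^{2}}{5}$ ($g{\left(o \right)} = \frac{\left(o + o\right) \left(o + o\right)}{5} = \frac{2 o 2 o}{5} = \frac{4 o^{2}}{5}$)
$W{\left(d \right)} = -216 + \frac{4 d^{2}}{5}$ ($W{\left(d \right)} = -2 + \left(\frac{4 d^{2}}{5} - 214\right) = -2 + \left(-214 + \frac{4 d^{2}}{5}\right) = -216 + \frac{4 d^{2}}{5}$)
$l{\left(t \right)} = t^{2} - \frac{517}{t}$
$\sqrt{l{\left(-2152 \right)} + W{\left(792 \right)}} = \sqrt{\frac{-517 + \left(-2152\right)^{3}}{-2152} - \left(216 - \frac{4 \cdot 792^{2}}{5}\right)} = \sqrt{- \frac{-517 - 9966135808}{2152} + \left(-216 + \frac{4}{5} \cdot 627264\right)} = \sqrt{\left(- \frac{1}{2152}\right) \left(-9966136325\right) + \left(-216 + \frac{2509056}{5}\right)} = \sqrt{\frac{9966136325}{2152} + \frac{2507976}{5}} = \sqrt{\frac{55227845977}{10760}} = \frac{\sqrt{148562905678130}}{5380}$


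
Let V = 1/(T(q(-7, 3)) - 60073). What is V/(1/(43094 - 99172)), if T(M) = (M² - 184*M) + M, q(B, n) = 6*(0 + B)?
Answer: 56078/50623 ≈ 1.1078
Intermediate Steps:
q(B, n) = 6*B
T(M) = M² - 183*M
V = -1/50623 (V = 1/((6*(-7))*(-183 + 6*(-7)) - 60073) = 1/(-42*(-183 - 42) - 60073) = 1/(-42*(-225) - 60073) = 1/(9450 - 60073) = 1/(-50623) = -1/50623 ≈ -1.9754e-5)
V/(1/(43094 - 99172)) = -1/(50623*(1/(43094 - 99172))) = -1/(50623*(1/(-56078))) = -1/(50623*(-1/56078)) = -1/50623*(-56078) = 56078/50623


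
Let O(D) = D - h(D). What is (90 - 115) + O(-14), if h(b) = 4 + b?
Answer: -29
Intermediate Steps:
O(D) = -4 (O(D) = D - (4 + D) = D + (-4 - D) = -4)
(90 - 115) + O(-14) = (90 - 115) - 4 = -25 - 4 = -29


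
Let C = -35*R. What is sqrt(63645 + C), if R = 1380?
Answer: 3*sqrt(1705) ≈ 123.88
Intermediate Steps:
C = -48300 (C = -35*1380 = -48300)
sqrt(63645 + C) = sqrt(63645 - 48300) = sqrt(15345) = 3*sqrt(1705)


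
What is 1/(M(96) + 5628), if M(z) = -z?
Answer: 1/5532 ≈ 0.00018077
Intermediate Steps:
1/(M(96) + 5628) = 1/(-1*96 + 5628) = 1/(-96 + 5628) = 1/5532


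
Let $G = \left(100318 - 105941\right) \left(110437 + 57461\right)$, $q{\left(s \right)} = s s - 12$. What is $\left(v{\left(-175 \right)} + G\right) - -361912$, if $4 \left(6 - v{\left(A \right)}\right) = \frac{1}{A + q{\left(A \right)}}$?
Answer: $- \frac{114900836715073}{121752} \approx -9.4373 \cdot 10^{8}$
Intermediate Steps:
$q{\left(s \right)} = -12 + s^{2}$ ($q{\left(s \right)} = s^{2} - 12 = -12 + s^{2}$)
$v{\left(A \right)} = 6 - \frac{1}{4 \left(-12 + A + A^{2}\right)}$ ($v{\left(A \right)} = 6 - \frac{1}{4 \left(A + \left(-12 + A^{2}\right)\right)} = 6 - \frac{1}{4 \left(-12 + A + A^{2}\right)}$)
$G = -944090454$ ($G = \left(-5623\right) 167898 = -944090454$)
$\left(v{\left(-175 \right)} + G\right) - -361912 = \left(\frac{- \frac{289}{4} + 6 \left(-175\right) + 6 \left(-175\right)^{2}}{-12 - 175 + \left(-175\right)^{2}} - 944090454\right) - -361912 = \left(\frac{- \frac{289}{4} - 1050 + 6 \cdot 30625}{-12 - 175 + 30625} - 944090454\right) + 361912 = \left(\frac{- \frac{289}{4} - 1050 + 183750}{30438} - 944090454\right) + 361912 = \left(\frac{1}{30438} \cdot \frac{730511}{4} - 944090454\right) + 361912 = \left(\frac{730511}{121752} - 944090454\right) + 361912 = - \frac{114944900224897}{121752} + 361912 = - \frac{114900836715073}{121752}$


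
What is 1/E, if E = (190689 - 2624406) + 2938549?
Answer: 1/504832 ≈ 1.9809e-6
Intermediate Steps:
E = 504832 (E = -2433717 + 2938549 = 504832)
1/E = 1/504832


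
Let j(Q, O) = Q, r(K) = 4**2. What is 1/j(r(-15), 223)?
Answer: 1/16 ≈ 0.062500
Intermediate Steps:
r(K) = 16
1/j(r(-15), 223) = 1/16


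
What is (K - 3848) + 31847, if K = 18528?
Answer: 46527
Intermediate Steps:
(K - 3848) + 31847 = (18528 - 3848) + 31847 = 14680 + 31847 = 46527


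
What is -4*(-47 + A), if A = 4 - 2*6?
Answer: 220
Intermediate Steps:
A = -8 (A = 4 - 12 = -8)
-4*(-47 + A) = -4*(-47 - 8) = -4*(-55) = 220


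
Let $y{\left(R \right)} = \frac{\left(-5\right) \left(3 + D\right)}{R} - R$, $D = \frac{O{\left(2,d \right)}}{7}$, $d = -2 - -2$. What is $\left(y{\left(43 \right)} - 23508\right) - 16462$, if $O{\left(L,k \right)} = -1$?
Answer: $- \frac{12044013}{301} \approx -40013.0$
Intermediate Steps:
$d = 0$ ($d = -2 + 2 = 0$)
$D = - \frac{1}{7} \approx -0.14286$
$y{\left(R \right)} = - R - \frac{100}{7 R}$ ($y{\left(R \right)} = \frac{\left(-5\right) \left(3 - \frac{1}{7}\right)}{R} - R = \frac{\left(-5\right) \frac{20}{7}}{R} - R = - \frac{100}{7 R} - R = - R - \frac{100}{7 R}$)
$\left(y{\left(43 \right)} - 23508\right) - 16462 = \left(\left(\left(-1\right) 43 - \frac{100}{7 \cdot 43}\right) - 23508\right) - 16462 = \left(\left(-43 - \frac{100}{301}\right) - 23508\right) - 16462 = \left(- \frac{13043}{301} - 23508\right) - 16462 = - \frac{7088951}{301} - 16462 = - \frac{12044013}{301}$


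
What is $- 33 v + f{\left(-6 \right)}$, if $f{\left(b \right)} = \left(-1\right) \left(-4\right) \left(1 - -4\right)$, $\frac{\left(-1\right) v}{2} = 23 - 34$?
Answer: $-706$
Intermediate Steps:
$v = 22$ ($v = - 2 \left(23 - 34\right) = \left(-2\right) \left(-11\right) = 22$)
$f{\left(b \right)} = 20$ ($f{\left(b \right)} = 4 \left(1 + 4\right) = 4 \cdot 5 = 20$)
$- 33 v + f{\left(-6 \right)} = \left(-33\right) 22 + 20 = -726 + 20 = -706$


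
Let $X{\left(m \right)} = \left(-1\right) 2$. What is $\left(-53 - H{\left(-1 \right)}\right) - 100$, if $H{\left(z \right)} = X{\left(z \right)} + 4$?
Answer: $-155$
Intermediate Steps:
$X{\left(m \right)} = -2$
$H{\left(z \right)} = 2$ ($H{\left(z \right)} = -2 + 4 = 2$)
$\left(-53 - H{\left(-1 \right)}\right) - 100 = \left(-53 - 2\right) - 100 = -55 - 100 = -155$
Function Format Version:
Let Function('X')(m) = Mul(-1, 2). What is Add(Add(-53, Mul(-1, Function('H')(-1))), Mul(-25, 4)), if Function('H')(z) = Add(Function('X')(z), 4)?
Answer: -155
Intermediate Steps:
Function('X')(m) = -2
Function('H')(z) = 2 (Function('H')(z) = Add(-2, 4) = 2)
Add(Add(-53, Mul(-1, Function('H')(-1))), Mul(-25, 4)) = Add(Add(-53, Mul(-1, 2)), Mul(-25, 4)) = Add(Add(-53, -2), -100) = Add(-55, -100) = -155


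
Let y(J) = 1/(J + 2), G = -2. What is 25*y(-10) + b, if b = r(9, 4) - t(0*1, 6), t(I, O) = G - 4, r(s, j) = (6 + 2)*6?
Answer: 407/8 ≈ 50.875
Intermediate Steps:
r(s, j) = 48 (r(s, j) = 8*6 = 48)
y(J) = 1/(2 + J)
t(I, O) = -6 (t(I, O) = -2 - 4 = -6)
b = 54 (b = 48 - 1*(-6) = 48 + 6 = 54)
25*y(-10) + b = 25/(2 - 10) + 54 = 25/(-8) + 54 = 25*(-⅛) + 54 = -25/8 + 54 = 407/8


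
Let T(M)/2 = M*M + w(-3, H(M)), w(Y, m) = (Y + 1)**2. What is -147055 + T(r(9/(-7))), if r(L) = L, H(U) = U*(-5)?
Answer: -7205141/49 ≈ -1.4704e+5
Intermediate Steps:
H(U) = -5*U
w(Y, m) = (1 + Y)**2
T(M) = 8 + 2*M**2 (T(M) = 2*(M*M + (1 - 3)**2) = 2*(M**2 + (-2)**2) = 2*(M**2 + 4) = 2*(4 + M**2) = 8 + 2*M**2)
-147055 + T(r(9/(-7))) = -147055 + (8 + 2*(9/(-7))**2) = -147055 + (8 + 2*(9*(-1/7))**2) = -147055 + (8 + 2*(-9/7)**2) = -147055 + (8 + 2*(81/49)) = -147055 + (8 + 162/49) = -147055 + 554/49 = -7205141/49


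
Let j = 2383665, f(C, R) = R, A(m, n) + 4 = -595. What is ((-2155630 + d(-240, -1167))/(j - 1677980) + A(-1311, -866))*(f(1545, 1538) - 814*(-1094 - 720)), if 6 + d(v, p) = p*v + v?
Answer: -627587775926874/705685 ≈ -8.8933e+8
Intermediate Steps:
A(m, n) = -599 (A(m, n) = -4 - 595 = -599)
d(v, p) = -6 + v + p*v (d(v, p) = -6 + (p*v + v) = -6 + (v + p*v) = -6 + v + p*v)
((-2155630 + d(-240, -1167))/(j - 1677980) + A(-1311, -866))*(f(1545, 1538) - 814*(-1094 - 720)) = ((-2155630 + (-6 - 240 - 1167*(-240)))/(2383665 - 1677980) - 599)*(1538 - 814*(-1094 - 720)) = ((-2155630 + (-6 - 240 + 280080))/705685 - 599)*(1538 - 814*(-1814)) = ((-2155630 + 279834)*(1/705685) - 599)*(1538 + 1476596) = (-1875796*1/705685 - 599)*1478134 = (-1875796/705685 - 599)*1478134 = -424581111/705685*1478134 = -627587775926874/705685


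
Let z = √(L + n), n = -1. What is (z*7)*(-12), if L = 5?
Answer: -168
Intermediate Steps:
z = 2 (z = √(5 - 1) = √4 = 2)
(z*7)*(-12) = (2*7)*(-12) = 14*(-12) = -168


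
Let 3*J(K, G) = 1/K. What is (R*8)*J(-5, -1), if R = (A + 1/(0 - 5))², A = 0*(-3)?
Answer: -8/375 ≈ -0.021333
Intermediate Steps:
A = 0
J(K, G) = 1/(3*K)
R = 1/25 (R = (0 + 1/(0 - 5))² = (0 + 1/(-5))² = (0 - ⅕)² = (-⅕)² = 1/25 ≈ 0.040000)
(R*8)*J(-5, -1) = ((1/25)*8)*((⅓)/(-5)) = 8*((⅓)*(-⅕))/25 = (8/25)*(-1/15) = -8/375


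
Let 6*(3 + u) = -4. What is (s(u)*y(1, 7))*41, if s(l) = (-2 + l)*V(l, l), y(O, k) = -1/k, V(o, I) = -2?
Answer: -1394/21 ≈ -66.381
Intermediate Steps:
u = -11/3 (u = -3 + (⅙)*(-4) = -3 - ⅔ = -11/3 ≈ -3.6667)
s(l) = 4 - 2*l (s(l) = (-2 + l)*(-2) = 4 - 2*l)
(s(u)*y(1, 7))*41 = ((4 - 2*(-11/3))*(-1/7))*41 = ((4 + 22/3)*(-1*⅐))*41 = ((34/3)*(-⅐))*41 = -34/21*41 = -1394/21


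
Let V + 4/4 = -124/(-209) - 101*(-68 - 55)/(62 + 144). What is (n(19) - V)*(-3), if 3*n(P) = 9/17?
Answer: 131136261/731918 ≈ 179.17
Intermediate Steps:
n(P) = 3/17 (n(P) = (9/17)/3 = (9*(1/17))/3 = (1/3)*(9/17) = 3/17)
V = 2578897/43054 (V = -1 + (-124/(-209) - 101*(-68 - 55)/(62 + 144)) = -1 + (-124*(-1/209) - 101/(206/(-123))) = -1 + (124/209 - 101/(206*(-1/123))) = -1 + (124/209 - 101/(-206/123)) = -1 + (124/209 - 101*(-123/206)) = -1 + (124/209 + 12423/206) = -1 + 2621951/43054 = 2578897/43054 ≈ 59.899)
(n(19) - V)*(-3) = (3/17 - 1*2578897/43054)*(-3) = (3/17 - 2578897/43054)*(-3) = -43712087/731918*(-3) = 131136261/731918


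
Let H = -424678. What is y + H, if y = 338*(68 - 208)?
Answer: -471998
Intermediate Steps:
y = -47320 (y = 338*(-140) = -47320)
y + H = -47320 - 424678 = -471998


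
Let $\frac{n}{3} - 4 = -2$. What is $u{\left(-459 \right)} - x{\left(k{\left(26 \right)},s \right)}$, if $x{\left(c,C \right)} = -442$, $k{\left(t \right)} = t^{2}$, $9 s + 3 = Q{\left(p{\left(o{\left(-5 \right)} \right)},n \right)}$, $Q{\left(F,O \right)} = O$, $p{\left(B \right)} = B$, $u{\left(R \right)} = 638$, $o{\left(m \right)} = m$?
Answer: $1080$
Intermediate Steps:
$n = 6$ ($n = 12 + 3 \left(-2\right) = 12 - 6 = 6$)
$s = \frac{1}{3}$ ($s = - \frac{1}{3} + \frac{1}{9} \cdot 6 = - \frac{1}{3} + \frac{2}{3} = \frac{1}{3} \approx 0.33333$)
$u{\left(-459 \right)} - x{\left(k{\left(26 \right)},s \right)} = 638 - -442 = 638 + 442 = 1080$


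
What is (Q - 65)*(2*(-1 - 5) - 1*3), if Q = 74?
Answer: -135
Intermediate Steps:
(Q - 65)*(2*(-1 - 5) - 1*3) = (74 - 65)*(2*(-1 - 5) - 1*3) = 9*(2*(-6) - 3) = 9*(-12 - 3) = 9*(-15) = -135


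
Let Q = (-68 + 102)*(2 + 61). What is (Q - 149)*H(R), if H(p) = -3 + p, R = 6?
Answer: 5979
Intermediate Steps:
Q = 2142 (Q = 34*63 = 2142)
(Q - 149)*H(R) = (2142 - 149)*(-3 + 6) = 1993*3 = 5979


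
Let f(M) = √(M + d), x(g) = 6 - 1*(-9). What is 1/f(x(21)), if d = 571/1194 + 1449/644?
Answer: 2*√25273995/42335 ≈ 0.23750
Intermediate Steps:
d = 6515/2388 (d = 571*(1/1194) + 1449*(1/644) = 571/1194 + 9/4 = 6515/2388 ≈ 2.7282)
x(g) = 15 (x(g) = 6 + 9 = 15)
f(M) = √(6515/2388 + M) (f(M) = √(M + 6515/2388) = √(6515/2388 + M))
1/f(x(21)) = 1/(√(3889455 + 1425636*15)/1194) = 1/(√(3889455 + 21384540)/1194) = 1/(√25273995/1194) = 2*√25273995/42335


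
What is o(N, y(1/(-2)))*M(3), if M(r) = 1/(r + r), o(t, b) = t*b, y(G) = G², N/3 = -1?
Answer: -⅛ ≈ -0.12500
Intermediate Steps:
N = -3 (N = 3*(-1) = -3)
o(t, b) = b*t
M(r) = 1/(2*r)
o(N, y(1/(-2)))*M(3) = ((1/(-2))²*(-3))*((½)/3) = ((-½)²*(-3))*((½)*(⅓)) = ((¼)*(-3))*(⅙) = -¾*⅙ = -⅛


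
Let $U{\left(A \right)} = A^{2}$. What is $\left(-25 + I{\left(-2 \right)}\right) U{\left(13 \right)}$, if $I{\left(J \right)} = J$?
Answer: $-4563$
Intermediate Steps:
$\left(-25 + I{\left(-2 \right)}\right) U{\left(13 \right)} = \left(-25 - 2\right) 13^{2} = \left(-27\right) 169 = -4563$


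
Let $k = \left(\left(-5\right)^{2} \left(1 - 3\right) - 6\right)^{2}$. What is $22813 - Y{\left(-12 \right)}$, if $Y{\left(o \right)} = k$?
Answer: $19677$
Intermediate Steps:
$k = 3136$ ($k = \left(25 \left(-2\right) - 6\right)^{2} = \left(-50 - 6\right)^{2} = \left(-56\right)^{2} = 3136$)
$Y{\left(o \right)} = 3136$
$22813 - Y{\left(-12 \right)} = 22813 - 3136 = 19677$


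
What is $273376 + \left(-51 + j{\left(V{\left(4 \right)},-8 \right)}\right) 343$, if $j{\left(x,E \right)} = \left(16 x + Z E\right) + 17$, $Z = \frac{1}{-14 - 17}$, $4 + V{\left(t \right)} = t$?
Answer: $\frac{8115878}{31} \approx 2.618 \cdot 10^{5}$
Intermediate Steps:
$V{\left(t \right)} = -4 + t$
$Z = - \frac{1}{31}$ ($Z = \frac{1}{-31} = - \frac{1}{31} \approx -0.032258$)
$j{\left(x,E \right)} = 17 + 16 x - \frac{E}{31}$ ($j{\left(x,E \right)} = \left(16 x - \frac{E}{31}\right) + 17 = 17 + 16 x - \frac{E}{31}$)
$273376 + \left(-51 + j{\left(V{\left(4 \right)},-8 \right)}\right) 343 = 273376 + \left(-51 + \left(17 + 16 \left(-4 + 4\right) - - \frac{8}{31}\right)\right) 343 = 273376 + \left(-51 + \left(17 + 16 \cdot 0 + \frac{8}{31}\right)\right) 343 = 273376 + \left(-51 + \left(17 + 0 + \frac{8}{31}\right)\right) 343 = 273376 + \left(-51 + \frac{535}{31}\right) 343 = 273376 - \frac{358778}{31} = \frac{8115878}{31}$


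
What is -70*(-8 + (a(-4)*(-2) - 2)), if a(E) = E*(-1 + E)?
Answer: 3500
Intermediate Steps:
-70*(-8 + (a(-4)*(-2) - 2)) = -70*(-8 + (-4*(-1 - 4)*(-2) - 2)) = -70*(-8 + (-4*(-5)*(-2) - 2)) = -70*(-8 + (20*(-2) - 2)) = -70*(-8 + (-40 - 2)) = -70*(-8 - 42) = -70*(-50) = 3500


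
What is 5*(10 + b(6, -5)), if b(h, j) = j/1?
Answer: 25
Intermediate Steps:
b(h, j) = j (b(h, j) = j*1 = j)
5*(10 + b(6, -5)) = 5*(10 - 5) = 5*5 = 25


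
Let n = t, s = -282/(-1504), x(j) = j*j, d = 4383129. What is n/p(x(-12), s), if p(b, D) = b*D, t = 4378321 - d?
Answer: -4808/27 ≈ -178.07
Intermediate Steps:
x(j) = j**2
t = -4808 (t = 4378321 - 1*4383129 = 4378321 - 4383129 = -4808)
s = 3/16 (s = -282*(-1/1504) = 3/16 ≈ 0.18750)
p(b, D) = D*b
n = -4808
n/p(x(-12), s) = -4808/((3/16)*(-12)**2) = -4808/((3/16)*144) = -4808/27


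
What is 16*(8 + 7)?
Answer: 240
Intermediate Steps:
16*(8 + 7) = 16*15 = 240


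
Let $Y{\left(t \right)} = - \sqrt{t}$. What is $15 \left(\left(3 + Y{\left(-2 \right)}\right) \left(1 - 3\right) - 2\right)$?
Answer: $-120 + 30 i \sqrt{2} \approx -120.0 + 42.426 i$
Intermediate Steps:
$15 \left(\left(3 + Y{\left(-2 \right)}\right) \left(1 - 3\right) - 2\right) = 15 \left(\left(3 - \sqrt{-2}\right) \left(1 - 3\right) - 2\right) = 15 \left(\left(3 - i \sqrt{2}\right) \left(-2\right) - 2\right) = 15 \left(\left(-6 + 2 i \sqrt{2}\right) - 2\right) = 15 \left(-8 + 2 i \sqrt{2}\right) = -120 + 30 i \sqrt{2}$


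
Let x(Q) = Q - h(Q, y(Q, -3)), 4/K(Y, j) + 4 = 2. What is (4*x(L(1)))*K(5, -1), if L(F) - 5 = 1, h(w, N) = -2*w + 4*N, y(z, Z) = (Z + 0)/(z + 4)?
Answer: -768/5 ≈ -153.60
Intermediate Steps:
K(Y, j) = -2 (K(Y, j) = 4/(-4 + 2) = 4/(-2) = 4*(-½) = -2)
y(z, Z) = Z/(4 + z)
L(F) = 6 (L(F) = 5 + 1 = 6)
x(Q) = 3*Q + 12/(4 + Q) (x(Q) = Q - (-2*Q + 4*(-3/(4 + Q))) = Q - (-2*Q - 12/(4 + Q)) = Q - (-12/(4 + Q) - 2*Q) = Q + (2*Q + 12/(4 + Q)) = 3*Q + 12/(4 + Q))
(4*x(L(1)))*K(5, -1) = (4*(3*(4 + 6*(4 + 6))/(4 + 6)))*(-2) = (4*(3*(4 + 6*10)/10))*(-2) = (4*(3*(⅒)*(4 + 60)))*(-2) = (4*(3*(⅒)*64))*(-2) = (4*(96/5))*(-2) = (384/5)*(-2) = -768/5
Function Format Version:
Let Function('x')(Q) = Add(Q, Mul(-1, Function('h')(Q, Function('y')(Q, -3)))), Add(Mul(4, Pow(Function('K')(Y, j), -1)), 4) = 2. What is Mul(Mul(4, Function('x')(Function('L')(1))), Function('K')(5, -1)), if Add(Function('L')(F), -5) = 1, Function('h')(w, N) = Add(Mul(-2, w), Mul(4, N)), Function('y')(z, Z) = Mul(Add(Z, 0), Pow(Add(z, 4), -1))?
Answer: Rational(-768, 5) ≈ -153.60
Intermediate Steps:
Function('K')(Y, j) = -2 (Function('K')(Y, j) = Mul(4, Pow(Add(-4, 2), -1)) = Mul(4, Pow(-2, -1)) = Mul(4, Rational(-1, 2)) = -2)
Function('y')(z, Z) = Mul(Z, Pow(Add(4, z), -1))
Function('L')(F) = 6 (Function('L')(F) = Add(5, 1) = 6)
Function('x')(Q) = Add(Mul(3, Q), Mul(12, Pow(Add(4, Q), -1))) (Function('x')(Q) = Add(Q, Mul(-1, Add(Mul(-2, Q), Mul(4, Mul(-3, Pow(Add(4, Q), -1)))))) = Add(Q, Mul(-1, Add(Mul(-2, Q), Mul(-12, Pow(Add(4, Q), -1))))) = Add(Q, Mul(-1, Add(Mul(-12, Pow(Add(4, Q), -1)), Mul(-2, Q)))) = Add(Q, Add(Mul(2, Q), Mul(12, Pow(Add(4, Q), -1)))) = Add(Mul(3, Q), Mul(12, Pow(Add(4, Q), -1))))
Mul(Mul(4, Function('x')(Function('L')(1))), Function('K')(5, -1)) = Mul(Mul(4, Mul(3, Pow(Add(4, 6), -1), Add(4, Mul(6, Add(4, 6))))), -2) = Mul(Mul(4, Mul(3, Pow(10, -1), Add(4, Mul(6, 10)))), -2) = Mul(Mul(4, Mul(3, Rational(1, 10), Add(4, 60))), -2) = Mul(Mul(4, Mul(3, Rational(1, 10), 64)), -2) = Mul(Mul(4, Rational(96, 5)), -2) = Mul(Rational(384, 5), -2) = Rational(-768, 5)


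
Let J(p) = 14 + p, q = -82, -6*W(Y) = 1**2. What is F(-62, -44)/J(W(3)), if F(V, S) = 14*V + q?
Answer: -5700/83 ≈ -68.675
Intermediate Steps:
W(Y) = -1/6 (W(Y) = -1/6*1**2 = -1/6*1 = -1/6)
F(V, S) = -82 + 14*V (F(V, S) = 14*V - 82 = -82 + 14*V)
F(-62, -44)/J(W(3)) = (-82 + 14*(-62))/(14 - 1/6) = (-82 - 868)/(83/6) = -950*6/83 = -5700/83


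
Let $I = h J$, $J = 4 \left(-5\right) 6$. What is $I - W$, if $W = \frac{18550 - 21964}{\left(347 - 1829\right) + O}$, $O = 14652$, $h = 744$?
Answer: $- \frac{195969031}{2195} \approx -89280.0$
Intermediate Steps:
$J = -120$ ($J = \left(-20\right) 6 = -120$)
$W = - \frac{569}{2195}$ ($W = \frac{18550 - 21964}{\left(347 - 1829\right) + 14652} = - \frac{3414}{\left(347 - 1829\right) + 14652} = - \frac{3414}{-1482 + 14652} = - \frac{3414}{13170} = \left(-3414\right) \frac{1}{13170} = - \frac{569}{2195} \approx -0.25923$)
$I = -89280$ ($I = 744 \left(-120\right) = -89280$)
$I - W = -89280 - - \frac{569}{2195} = -89280 + \frac{569}{2195} = - \frac{195969031}{2195}$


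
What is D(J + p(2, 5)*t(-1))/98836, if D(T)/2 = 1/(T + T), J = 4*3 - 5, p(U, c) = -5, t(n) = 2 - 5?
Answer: 1/2174392 ≈ 4.5990e-7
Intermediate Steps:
t(n) = -3
J = 7 (J = 12 - 5 = 7)
D(T) = 1/T (D(T) = 2/(T + T) = 2/((2*T)) = 2*(1/(2*T)) = 1/T)
D(J + p(2, 5)*t(-1))/98836 = 1/((7 - 5*(-3))*98836) = (1/98836)/(7 + 15) = (1/98836)/22 = (1/22)*(1/98836) = 1/2174392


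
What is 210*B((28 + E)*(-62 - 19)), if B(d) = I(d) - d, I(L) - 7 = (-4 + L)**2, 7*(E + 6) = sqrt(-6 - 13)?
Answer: 4687890180/7 + 8682390*I*sqrt(19) ≈ 6.697e+8 + 3.7846e+7*I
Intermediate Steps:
E = -6 + I*sqrt(19)/7 (E = -6 + sqrt(-6 - 13)/7 = -6 + sqrt(-19)/7 = -6 + (I*sqrt(19))/7 = -6 + I*sqrt(19)/7 ≈ -6.0 + 0.6227*I)
I(L) = 7 + (-4 + L)**2
B(d) = 7 + (-4 + d)**2 - d (B(d) = (7 + (-4 + d)**2) - d = 7 + (-4 + d)**2 - d)
210*B((28 + E)*(-62 - 19)) = 210*(7 + (-4 + (28 + (-6 + I*sqrt(19)/7))*(-62 - 19))**2 - (28 + (-6 + I*sqrt(19)/7))*(-62 - 19)) = 210*(7 + (-4 + (22 + I*sqrt(19)/7)*(-81))**2 - (22 + I*sqrt(19)/7)*(-81)) = 210*(7 + (-4 + (-1782 - 81*I*sqrt(19)/7))**2 - (-1782 - 81*I*sqrt(19)/7)) = 210*(7 + (-1786 - 81*I*sqrt(19)/7)**2 + (1782 + 81*I*sqrt(19)/7)) = 210*(1789 + (-1786 - 81*I*sqrt(19)/7)**2 + 81*I*sqrt(19)/7) = 375690 + 210*(-1786 - 81*I*sqrt(19)/7)**2 + 2430*I*sqrt(19)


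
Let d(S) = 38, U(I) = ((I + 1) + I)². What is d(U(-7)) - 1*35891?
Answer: -35853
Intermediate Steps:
U(I) = (1 + 2*I)² (U(I) = ((1 + I) + I)² = (1 + 2*I)²)
d(U(-7)) - 1*35891 = 38 - 1*35891 = 38 - 35891 = -35853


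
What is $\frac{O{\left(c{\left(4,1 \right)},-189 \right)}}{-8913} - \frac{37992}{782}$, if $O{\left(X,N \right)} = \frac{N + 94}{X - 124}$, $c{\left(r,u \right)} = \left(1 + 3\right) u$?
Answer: $- \frac{4063479781}{83639592} \approx -48.583$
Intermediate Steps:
$c{\left(r,u \right)} = 4 u$
$O{\left(X,N \right)} = \frac{94 + N}{-124 + X}$
$\frac{O{\left(c{\left(4,1 \right)},-189 \right)}}{-8913} - \frac{37992}{782} = \frac{\frac{1}{-124 + 4 \cdot 1} \left(94 - 189\right)}{-8913} - \frac{37992}{782} = \frac{1}{-124 + 4} \left(-95\right) \left(- \frac{1}{8913}\right) - \frac{18996}{391} = \frac{1}{-120} \left(-95\right) \left(- \frac{1}{8913}\right) - \frac{18996}{391} = \left(- \frac{1}{120}\right) \left(-95\right) \left(- \frac{1}{8913}\right) - \frac{18996}{391} = \frac{19}{24} \left(- \frac{1}{8913}\right) - \frac{18996}{391} = - \frac{19}{213912} - \frac{18996}{391} = - \frac{4063479781}{83639592}$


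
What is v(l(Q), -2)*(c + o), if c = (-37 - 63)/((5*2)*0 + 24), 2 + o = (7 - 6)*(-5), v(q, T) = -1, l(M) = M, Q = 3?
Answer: 67/6 ≈ 11.167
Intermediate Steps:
o = -7 (o = -2 + (7 - 6)*(-5) = -2 + 1*(-5) = -2 - 5 = -7)
c = -25/6 (c = -100/(10*0 + 24) = -100/(0 + 24) = -100/24 = -100*1/24 = -25/6 ≈ -4.1667)
v(l(Q), -2)*(c + o) = -(-25/6 - 7) = -1*(-67/6) = 67/6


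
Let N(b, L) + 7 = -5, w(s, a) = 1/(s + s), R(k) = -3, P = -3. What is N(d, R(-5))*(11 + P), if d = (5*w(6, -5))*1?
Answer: -96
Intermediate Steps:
w(s, a) = 1/(2*s)
d = 5/12 (d = (5*((½)/6))*1 = (5*((½)*(⅙)))*1 = (5*(1/12))*1 = (5/12)*1 = 5/12 ≈ 0.41667)
N(b, L) = -12 (N(b, L) = -7 - 5 = -12)
N(d, R(-5))*(11 + P) = -12*(11 - 3) = -12*8 = -96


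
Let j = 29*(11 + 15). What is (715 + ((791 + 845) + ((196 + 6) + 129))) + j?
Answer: 3436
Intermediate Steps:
j = 754 (j = 29*26 = 754)
(715 + ((791 + 845) + ((196 + 6) + 129))) + j = (715 + ((791 + 845) + ((196 + 6) + 129))) + 754 = (715 + (1636 + (202 + 129))) + 754 = (715 + (1636 + 331)) + 754 = (715 + 1967) + 754 = 2682 + 754 = 3436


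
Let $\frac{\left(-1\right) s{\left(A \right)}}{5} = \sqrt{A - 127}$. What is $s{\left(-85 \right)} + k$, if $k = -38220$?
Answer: $-38220 - 10 i \sqrt{53} \approx -38220.0 - 72.801 i$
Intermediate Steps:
$s{\left(A \right)} = - 5 \sqrt{-127 + A}$ ($s{\left(A \right)} = - 5 \sqrt{A - 127} = - 5 \sqrt{-127 + A}$)
$s{\left(-85 \right)} + k = - 5 \sqrt{-127 - 85} - 38220 = - 5 \sqrt{-212} - 38220 = - 5 \cdot 2 i \sqrt{53} - 38220 = - 10 i \sqrt{53} - 38220 = -38220 - 10 i \sqrt{53}$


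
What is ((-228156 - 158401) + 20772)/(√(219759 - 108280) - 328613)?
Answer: 3434334463/3085325494 + 10451*√111479/3085325494 ≈ 1.1143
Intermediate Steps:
((-228156 - 158401) + 20772)/(√(219759 - 108280) - 328613) = (-386557 + 20772)/(√111479 - 328613) = -365785/(-328613 + √111479)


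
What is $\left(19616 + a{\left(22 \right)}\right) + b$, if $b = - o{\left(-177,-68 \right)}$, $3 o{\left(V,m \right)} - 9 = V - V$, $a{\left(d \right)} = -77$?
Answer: $19536$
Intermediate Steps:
$o{\left(V,m \right)} = 3$ ($o{\left(V,m \right)} = 3 + \frac{V - V}{3} = 3 + \frac{1}{3} \cdot 0 = 3 + 0 = 3$)
$b = -3$ ($b = \left(-1\right) 3 = -3$)
$\left(19616 + a{\left(22 \right)}\right) + b = \left(19616 - 77\right) - 3 = 19539 - 3 = 19536$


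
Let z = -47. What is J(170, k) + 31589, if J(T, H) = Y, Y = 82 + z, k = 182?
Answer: 31624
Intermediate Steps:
Y = 35 (Y = 82 - 47 = 35)
J(T, H) = 35
J(170, k) + 31589 = 35 + 31589 = 31624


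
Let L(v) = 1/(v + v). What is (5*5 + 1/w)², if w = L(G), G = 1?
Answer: 729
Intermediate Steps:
L(v) = 1/(2*v)
w = ½ (w = (½)/1 = (½)*1 = ½ ≈ 0.50000)
(5*5 + 1/w)² = (5*5 + 1/(½))² = (25 + 2)² = 27² = 729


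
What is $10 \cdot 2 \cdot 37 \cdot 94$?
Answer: $69560$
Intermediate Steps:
$10 \cdot 2 \cdot 37 \cdot 94 = 20 \cdot 37 \cdot 94 = 740 \cdot 94 = 69560$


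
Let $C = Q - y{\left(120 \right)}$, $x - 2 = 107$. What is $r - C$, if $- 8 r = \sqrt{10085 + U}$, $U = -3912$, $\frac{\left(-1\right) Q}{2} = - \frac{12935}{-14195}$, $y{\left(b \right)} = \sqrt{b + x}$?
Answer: $\frac{5174}{2839} + \sqrt{229} - \frac{\sqrt{6173}}{8} \approx 7.1342$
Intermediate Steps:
$x = 109$ ($x = 2 + 107 = 109$)
$y{\left(b \right)} = \sqrt{109 + b}$ ($y{\left(b \right)} = \sqrt{b + 109} = \sqrt{109 + b}$)
$Q = - \frac{5174}{2839}$ ($Q = - 2 \left(- \frac{12935}{-14195}\right) = - 2 \left(\left(-12935\right) \left(- \frac{1}{14195}\right)\right) = \left(-2\right) \frac{2587}{2839} = - \frac{5174}{2839} \approx -1.8225$)
$r = - \frac{\sqrt{6173}}{8}$ ($r = - \frac{\sqrt{10085 - 3912}}{8} = - \frac{\sqrt{6173}}{8} \approx -9.8211$)
$C = - \frac{5174}{2839} - \sqrt{229}$ ($C = - \frac{5174}{2839} - \sqrt{109 + 120} = - \frac{5174}{2839} - \sqrt{229} \approx -16.955$)
$r - C = - \frac{\sqrt{6173}}{8} - \left(- \frac{5174}{2839} - \sqrt{229}\right) = - \frac{\sqrt{6173}}{8} + \left(\frac{5174}{2839} + \sqrt{229}\right) = \frac{5174}{2839} + \sqrt{229} - \frac{\sqrt{6173}}{8}$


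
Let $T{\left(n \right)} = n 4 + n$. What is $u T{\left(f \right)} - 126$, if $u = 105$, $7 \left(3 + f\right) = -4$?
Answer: $-2001$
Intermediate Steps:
$f = - \frac{25}{7}$ ($f = -3 + \frac{1}{7} \left(-4\right) = -3 - \frac{4}{7} = - \frac{25}{7} \approx -3.5714$)
$T{\left(n \right)} = 5 n$ ($T{\left(n \right)} = 4 n + n = 5 n$)
$u T{\left(f \right)} - 126 = 105 \cdot 5 \left(- \frac{25}{7}\right) - 126 = 105 \left(- \frac{125}{7}\right) - 126 = -1875 - 126 = -2001$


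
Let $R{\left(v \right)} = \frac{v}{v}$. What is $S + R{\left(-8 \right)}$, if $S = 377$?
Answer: $378$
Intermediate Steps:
$R{\left(v \right)} = 1$
$S + R{\left(-8 \right)} = 377 + 1 = 378$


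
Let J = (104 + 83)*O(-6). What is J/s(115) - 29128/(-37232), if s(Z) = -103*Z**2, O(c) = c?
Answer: 4964900963/6339562450 ≈ 0.78316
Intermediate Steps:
J = -1122 (J = (104 + 83)*(-6) = 187*(-6) = -1122)
J/s(115) - 29128/(-37232) = -1122/((-103*115**2)) - 29128/(-37232) = -1122/((-103*13225)) - 29128*(-1/37232) = -1122/(-1362175) + 3641/4654 = -1122*(-1/1362175) + 3641/4654 = 1122/1362175 + 3641/4654 = 4964900963/6339562450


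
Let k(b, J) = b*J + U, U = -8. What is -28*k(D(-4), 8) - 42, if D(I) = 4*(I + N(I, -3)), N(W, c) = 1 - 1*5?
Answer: 7350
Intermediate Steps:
N(W, c) = -4 (N(W, c) = 1 - 5 = -4)
D(I) = -16 + 4*I (D(I) = 4*(I - 4) = 4*(-4 + I) = -16 + 4*I)
k(b, J) = -8 + J*b (k(b, J) = b*J - 8 = J*b - 8 = -8 + J*b)
-28*k(D(-4), 8) - 42 = -28*(-8 + 8*(-16 + 4*(-4))) - 42 = -28*(-8 + 8*(-16 - 16)) - 42 = -28*(-8 + 8*(-32)) - 42 = -28*(-8 - 256) - 42 = -28*(-264) - 42 = 7392 - 42 = 7350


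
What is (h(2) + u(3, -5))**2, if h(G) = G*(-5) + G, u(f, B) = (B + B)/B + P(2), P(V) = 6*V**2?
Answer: 324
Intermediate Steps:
u(f, B) = 26 (u(f, B) = (B + B)/B + 6*2**2 = (2*B)/B + 6*4 = 2 + 24 = 26)
h(G) = -4*G (h(G) = -5*G + G = -4*G)
(h(2) + u(3, -5))**2 = (-4*2 + 26)**2 = (-8 + 26)**2 = 18**2 = 324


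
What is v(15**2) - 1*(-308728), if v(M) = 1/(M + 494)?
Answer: 221975433/719 ≈ 3.0873e+5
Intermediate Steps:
v(M) = 1/(494 + M)
v(15**2) - 1*(-308728) = 1/(494 + 15**2) - 1*(-308728) = 1/(494 + 225) + 308728 = 1/719 + 308728 = 221975433/719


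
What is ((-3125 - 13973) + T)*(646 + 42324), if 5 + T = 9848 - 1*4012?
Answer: -484142990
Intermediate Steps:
T = 5831 (T = -5 + (9848 - 1*4012) = -5 + (9848 - 4012) = -5 + 5836 = 5831)
((-3125 - 13973) + T)*(646 + 42324) = ((-3125 - 13973) + 5831)*(646 + 42324) = (-17098 + 5831)*42970 = -11267*42970 = -484142990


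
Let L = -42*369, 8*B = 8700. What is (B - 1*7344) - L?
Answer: 18483/2 ≈ 9241.5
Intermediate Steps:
B = 2175/2 (B = (⅛)*8700 = 2175/2 ≈ 1087.5)
L = -15498
(B - 1*7344) - L = (2175/2 - 1*7344) - 1*(-15498) = (2175/2 - 7344) + 15498 = -12513/2 + 15498 = 18483/2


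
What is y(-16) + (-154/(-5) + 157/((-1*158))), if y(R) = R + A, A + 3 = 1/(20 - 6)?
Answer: 30077/2765 ≈ 10.878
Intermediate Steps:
A = -41/14 (A = -3 + 1/(20 - 6) = -3 + 1/14 = -41/14 ≈ -2.9286)
y(R) = -41/14 + R (y(R) = R - 41/14 = -41/14 + R)
y(-16) + (-154/(-5) + 157/((-1*158))) = (-41/14 - 16) + (-154/(-5) + 157/((-1*158))) = -265/14 + (-154*(-⅕) + 157/(-158)) = -265/14 + (154/5 + 157*(-1/158)) = -265/14 + (154/5 - 157/158) = -265/14 + 23547/790 = 30077/2765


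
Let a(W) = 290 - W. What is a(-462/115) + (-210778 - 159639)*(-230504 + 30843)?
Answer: 8505150327067/115 ≈ 7.3958e+10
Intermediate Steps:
a(-462/115) + (-210778 - 159639)*(-230504 + 30843) = (290 - (-462)/115) + (-210778 - 159639)*(-230504 + 30843) = (290 - (-462)/115) - 370417*(-199661) = (290 - 1*(-462/115)) + 73957828637 = (290 + 462/115) + 73957828637 = 33812/115 + 73957828637 = 8505150327067/115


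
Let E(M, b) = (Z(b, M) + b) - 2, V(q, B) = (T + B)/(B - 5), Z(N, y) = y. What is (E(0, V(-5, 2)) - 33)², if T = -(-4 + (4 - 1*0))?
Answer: 11449/9 ≈ 1272.1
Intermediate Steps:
T = 0 (T = -(-4 + (4 + 0)) = -(-4 + 4) = -1*0 = 0)
V(q, B) = B/(-5 + B) (V(q, B) = (0 + B)/(B - 5) = B/(-5 + B))
E(M, b) = -2 + M + b (E(M, b) = (M + b) - 2 = -2 + M + b)
(E(0, V(-5, 2)) - 33)² = ((-2 + 0 + 2/(-5 + 2)) - 33)² = ((-2 + 0 + 2/(-3)) - 33)² = ((-2 + 0 + 2*(-⅓)) - 33)² = ((-2 + 0 - ⅔) - 33)² = (-8/3 - 33)² = (-107/3)² = 11449/9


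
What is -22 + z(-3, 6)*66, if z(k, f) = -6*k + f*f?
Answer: 3542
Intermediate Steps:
z(k, f) = f² - 6*k (z(k, f) = -6*k + f² = f² - 6*k)
-22 + z(-3, 6)*66 = -22 + (6² - 6*(-3))*66 = -22 + (36 + 18)*66 = -22 + 54*66 = -22 + 3564 = 3542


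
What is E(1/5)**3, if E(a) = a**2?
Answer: 1/15625 ≈ 6.4000e-5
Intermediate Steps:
E(1/5)**3 = ((1/5)**2)**3 = (1/25)**3 = 1/15625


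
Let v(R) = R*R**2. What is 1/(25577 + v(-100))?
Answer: -1/974423 ≈ -1.0262e-6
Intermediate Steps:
v(R) = R**3
1/(25577 + v(-100)) = 1/(25577 + (-100)**3) = 1/(25577 - 1000000) = 1/(-974423) = -1/974423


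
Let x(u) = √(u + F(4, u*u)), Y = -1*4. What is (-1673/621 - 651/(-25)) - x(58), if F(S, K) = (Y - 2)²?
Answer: 362446/15525 - √94 ≈ 13.651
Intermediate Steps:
Y = -4
F(S, K) = 36 (F(S, K) = (-4 - 2)² = (-6)² = 36)
x(u) = √(36 + u) (x(u) = √(u + 36) = √(36 + u))
(-1673/621 - 651/(-25)) - x(58) = (-1673/621 - 651/(-25)) - √(36 + 58) = (-1673*1/621 - 651*(-1/25)) - √94 = (-1673/621 + 651/25) - √94 = 362446/15525 - √94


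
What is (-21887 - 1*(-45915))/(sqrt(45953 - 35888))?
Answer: 24028*sqrt(10065)/10065 ≈ 239.50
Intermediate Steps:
(-21887 - 1*(-45915))/(sqrt(45953 - 35888)) = (-21887 + 45915)/(sqrt(10065)) = 24028*(sqrt(10065)/10065) = 24028*sqrt(10065)/10065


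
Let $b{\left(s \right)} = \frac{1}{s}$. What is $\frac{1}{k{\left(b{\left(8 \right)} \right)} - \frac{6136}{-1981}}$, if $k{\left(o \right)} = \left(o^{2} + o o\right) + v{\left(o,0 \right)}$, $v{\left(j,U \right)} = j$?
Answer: $\frac{63392}{206257} \approx 0.30734$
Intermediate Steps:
$k{\left(o \right)} = o + 2 o^{2}$ ($k{\left(o \right)} = \left(o^{2} + o o\right) + o = \left(o^{2} + o^{2}\right) + o = 2 o^{2} + o = o + 2 o^{2}$)
$\frac{1}{k{\left(b{\left(8 \right)} \right)} - \frac{6136}{-1981}} = \frac{1}{\frac{1 + \frac{2}{8}}{8} - \frac{6136}{-1981}} = \frac{1}{\frac{1 + 2 \cdot \frac{1}{8}}{8} - - \frac{6136}{1981}} = \frac{1}{\frac{1 + \frac{1}{4}}{8} + \frac{6136}{1981}} = \frac{1}{\frac{1}{8} \cdot \frac{5}{4} + \frac{6136}{1981}} = \frac{1}{\frac{5}{32} + \frac{6136}{1981}} = \frac{1}{\frac{206257}{63392}} = \frac{63392}{206257}$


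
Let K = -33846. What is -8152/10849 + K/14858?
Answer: -12850465/4241959 ≈ -3.0294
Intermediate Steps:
-8152/10849 + K/14858 = -8152/10849 - 33846/14858 = -8152*1/10849 - 33846*1/14858 = -8152/10849 - 16923/7429 = -12850465/4241959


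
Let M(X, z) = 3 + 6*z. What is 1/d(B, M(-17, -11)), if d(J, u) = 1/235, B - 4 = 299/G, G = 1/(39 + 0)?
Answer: 235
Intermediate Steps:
G = 1/39 ≈ 0.025641
B = 11665 (B = 4 + 299/(1/39) = 4 + 299*39 = 4 + 11661 = 11665)
d(J, u) = 1/235
1/d(B, M(-17, -11)) = 1/(1/235) = 235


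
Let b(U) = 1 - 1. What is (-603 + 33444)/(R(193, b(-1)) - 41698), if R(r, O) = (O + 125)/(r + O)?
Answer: -6338313/8047589 ≈ -0.78760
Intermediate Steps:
b(U) = 0
R(r, O) = (125 + O)/(O + r)
(-603 + 33444)/(R(193, b(-1)) - 41698) = (-603 + 33444)/((125 + 0)/(0 + 193) - 41698) = 32841/(125/193 - 41698) = 32841/(-8047589/193) = 32841*(-193/8047589) = -6338313/8047589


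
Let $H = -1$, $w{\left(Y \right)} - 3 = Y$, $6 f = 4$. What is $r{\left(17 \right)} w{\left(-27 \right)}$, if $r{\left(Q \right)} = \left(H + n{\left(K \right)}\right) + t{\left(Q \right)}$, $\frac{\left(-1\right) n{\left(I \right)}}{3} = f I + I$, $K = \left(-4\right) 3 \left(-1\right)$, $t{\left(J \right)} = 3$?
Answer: $1392$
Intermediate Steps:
$f = \frac{2}{3}$ ($f = \frac{1}{6} \cdot 4 = \frac{2}{3} \approx 0.66667$)
$K = 12$ ($K = \left(-12\right) \left(-1\right) = 12$)
$n{\left(I \right)} = - 5 I$ ($n{\left(I \right)} = - 3 \left(\frac{2 I}{3} + I\right) = - 3 \frac{5 I}{3} = - 5 I$)
$w{\left(Y \right)} = 3 + Y$
$r{\left(Q \right)} = -58$ ($r{\left(Q \right)} = \left(-1 - 60\right) + 3 = -61 + 3 = -58$)
$r{\left(17 \right)} w{\left(-27 \right)} = - 58 \left(3 - 27\right) = \left(-58\right) \left(-24\right) = 1392$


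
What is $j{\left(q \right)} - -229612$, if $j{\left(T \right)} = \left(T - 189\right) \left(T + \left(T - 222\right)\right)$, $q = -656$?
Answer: $1525842$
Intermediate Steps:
$j{\left(T \right)} = \left(-222 + 2 T\right) \left(-189 + T\right)$ ($j{\left(T \right)} = \left(-189 + T\right) \left(T + \left(-222 + T\right)\right) = \left(-189 + T\right) \left(-222 + 2 T\right) = \left(-222 + 2 T\right) \left(-189 + T\right)$)
$j{\left(q \right)} - -229612 = \left(41958 - -393600 + 2 \left(-656\right)^{2}\right) - -229612 = \left(41958 + 393600 + 2 \cdot 430336\right) + 229612 = \left(41958 + 393600 + 860672\right) + 229612 = 1296230 + 229612 = 1525842$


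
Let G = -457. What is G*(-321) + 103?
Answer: 146800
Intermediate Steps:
G*(-321) + 103 = -457*(-321) + 103 = 146697 + 103 = 146800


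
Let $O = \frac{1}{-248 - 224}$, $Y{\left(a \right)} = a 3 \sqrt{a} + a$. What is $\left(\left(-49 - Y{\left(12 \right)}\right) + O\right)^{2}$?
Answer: $\frac{4293773617}{222784} + \frac{518274 \sqrt{3}}{59} \approx 34488.0$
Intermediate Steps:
$Y{\left(a \right)} = a + 3 a^{\frac{3}{2}}$ ($Y{\left(a \right)} = 3 a^{\frac{3}{2}} + a = a + 3 a^{\frac{3}{2}}$)
$O = - \frac{1}{472}$ ($O = \frac{1}{-248 - 224} = \frac{1}{-472} = - \frac{1}{472} \approx -0.0021186$)
$\left(\left(-49 - Y{\left(12 \right)}\right) + O\right)^{2} = \left(\left(-49 - \left(12 + 3 \cdot 12^{\frac{3}{2}}\right)\right) - \frac{1}{472}\right)^{2} = \left(\left(-49 - \left(12 + 3 \cdot 24 \sqrt{3}\right)\right) - \frac{1}{472}\right)^{2} = \left(\left(-49 - \left(12 + 72 \sqrt{3}\right)\right) - \frac{1}{472}\right)^{2} = \left(\left(-61 - 72 \sqrt{3}\right) - \frac{1}{472}\right)^{2} = \left(- \frac{28793}{472} - 72 \sqrt{3}\right)^{2}$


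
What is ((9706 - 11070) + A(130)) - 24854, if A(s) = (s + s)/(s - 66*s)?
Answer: -1704172/65 ≈ -26218.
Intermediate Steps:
A(s) = -2/65 (A(s) = (2*s)/((-65*s)) = (2*s)*(-1/(65*s)) = -2/65)
((9706 - 11070) + A(130)) - 24854 = ((9706 - 11070) - 2/65) - 24854 = (-1364 - 2/65) - 24854 = -88662/65 - 24854 = -1704172/65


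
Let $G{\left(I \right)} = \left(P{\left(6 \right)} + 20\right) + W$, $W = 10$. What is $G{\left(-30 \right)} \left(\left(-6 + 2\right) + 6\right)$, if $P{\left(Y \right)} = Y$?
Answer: $72$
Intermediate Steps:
$G{\left(I \right)} = 36$ ($G{\left(I \right)} = \left(6 + 20\right) + 10 = 26 + 10 = 36$)
$G{\left(-30 \right)} \left(\left(-6 + 2\right) + 6\right) = 36 \left(\left(-6 + 2\right) + 6\right) = 36 \left(-4 + 6\right) = 36 \cdot 2 = 72$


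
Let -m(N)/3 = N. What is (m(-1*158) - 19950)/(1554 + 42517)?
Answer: -19476/44071 ≈ -0.44192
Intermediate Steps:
m(N) = -3*N
(m(-1*158) - 19950)/(1554 + 42517) = (-(-3)*158 - 19950)/(1554 + 42517) = (-3*(-158) - 19950)/44071 = (474 - 19950)*(1/44071) = -19476*1/44071 = -19476/44071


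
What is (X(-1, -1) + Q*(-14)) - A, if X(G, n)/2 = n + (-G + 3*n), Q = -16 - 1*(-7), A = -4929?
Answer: 5049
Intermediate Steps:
Q = -9 (Q = -16 + 7 = -9)
X(G, n) = -2*G + 8*n (X(G, n) = 2*(n + (-G + 3*n)) = 2*(-G + 4*n) = -2*G + 8*n)
(X(-1, -1) + Q*(-14)) - A = ((-2*(-1) + 8*(-1)) - 9*(-14)) - 1*(-4929) = ((2 - 8) + 126) + 4929 = (-6 + 126) + 4929 = 120 + 4929 = 5049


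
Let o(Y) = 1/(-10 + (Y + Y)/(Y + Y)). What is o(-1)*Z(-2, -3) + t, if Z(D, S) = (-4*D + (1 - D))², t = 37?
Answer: 212/9 ≈ 23.556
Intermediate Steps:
Z(D, S) = (1 - 5*D)²
o(Y) = -⅑ (o(Y) = 1/(-10 + (2*Y)/((2*Y))) = 1/(-10 + (2*Y)*(1/(2*Y))) = 1/(-10 + 1) = 1/(-9) = -⅑)
o(-1)*Z(-2, -3) + t = -(-1 + 5*(-2))²/9 + 37 = -(-1 - 10)²/9 + 37 = -⅑*(-11)² + 37 = -⅑*121 + 37 = -121/9 + 37 = 212/9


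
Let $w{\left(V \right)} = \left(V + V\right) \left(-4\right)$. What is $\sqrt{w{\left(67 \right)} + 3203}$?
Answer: $\sqrt{2667} \approx 51.643$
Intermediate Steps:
$w{\left(V \right)} = - 8 V$ ($w{\left(V \right)} = 2 V \left(-4\right) = - 8 V$)
$\sqrt{w{\left(67 \right)} + 3203} = \sqrt{\left(-8\right) 67 + 3203} = \sqrt{-536 + 3203} = \sqrt{2667}$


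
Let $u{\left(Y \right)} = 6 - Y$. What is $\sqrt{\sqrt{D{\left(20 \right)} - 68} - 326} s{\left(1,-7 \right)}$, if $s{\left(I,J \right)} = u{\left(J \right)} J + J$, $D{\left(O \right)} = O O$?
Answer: $- 98 i \sqrt{326 - 2 \sqrt{83}} \approx - 1719.3 i$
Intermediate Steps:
$D{\left(O \right)} = O^{2}$
$s{\left(I,J \right)} = J + J \left(6 - J\right)$ ($s{\left(I,J \right)} = \left(6 - J\right) J + J = J \left(6 - J\right) + J = J + J \left(6 - J\right)$)
$\sqrt{\sqrt{D{\left(20 \right)} - 68} - 326} s{\left(1,-7 \right)} = \sqrt{\sqrt{20^{2} - 68} - 326} \left(- 7 \left(7 - -7\right)\right) = \sqrt{\sqrt{400 - 68} - 326} \left(- 7 \left(7 + 7\right)\right) = \sqrt{\sqrt{332} - 326} \left(\left(-7\right) 14\right) = \sqrt{2 \sqrt{83} - 326} \left(-98\right) = \sqrt{-326 + 2 \sqrt{83}} \left(-98\right) = - 98 \sqrt{-326 + 2 \sqrt{83}}$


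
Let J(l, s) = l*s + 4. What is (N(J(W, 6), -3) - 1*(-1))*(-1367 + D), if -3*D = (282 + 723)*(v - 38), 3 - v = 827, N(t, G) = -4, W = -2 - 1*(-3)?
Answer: -862209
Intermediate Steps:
W = 1 (W = -2 + 3 = 1)
J(l, s) = 4 + l*s
v = -824 (v = 3 - 1*827 = 3 - 827 = -824)
D = 288770 (D = -(282 + 723)*(-824 - 38)/3 = -335*(-862) = -⅓*(-866310) = 288770)
(N(J(W, 6), -3) - 1*(-1))*(-1367 + D) = (-4 - 1*(-1))*(-1367 + 288770) = (-4 + 1)*287403 = -3*287403 = -862209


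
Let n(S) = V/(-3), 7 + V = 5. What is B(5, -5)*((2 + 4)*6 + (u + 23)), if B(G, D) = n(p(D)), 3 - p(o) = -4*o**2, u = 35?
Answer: 188/3 ≈ 62.667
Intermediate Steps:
V = -2 (V = -7 + 5 = -2)
p(o) = 3 + 4*o**2 (p(o) = 3 - (-4)*o**2 = 3 + 4*o**2)
n(S) = 2/3 (n(S) = -2/(-3) = -2*(-1/3) = 2/3)
B(G, D) = 2/3
B(5, -5)*((2 + 4)*6 + (u + 23)) = 2*((2 + 4)*6 + (35 + 23))/3 = 2*(6*6 + 58)/3 = 2*(36 + 58)/3 = (2/3)*94 = 188/3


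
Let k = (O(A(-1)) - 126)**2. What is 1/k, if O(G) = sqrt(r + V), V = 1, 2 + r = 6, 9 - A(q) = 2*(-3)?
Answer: (126 - sqrt(5))**(-2) ≈ 6.5285e-5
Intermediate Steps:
A(q) = 15 (A(q) = 9 - 2*(-3) = 9 - 1*(-6) = 9 + 6 = 15)
r = 4 (r = -2 + 6 = 4)
O(G) = sqrt(5) (O(G) = sqrt(4 + 1) = sqrt(5))
k = (-126 + sqrt(5))**2 (k = (sqrt(5) - 126)**2 = (-126 + sqrt(5))**2 ≈ 15318.)
1/k = 1/((126 - sqrt(5))**2) = (126 - sqrt(5))**(-2)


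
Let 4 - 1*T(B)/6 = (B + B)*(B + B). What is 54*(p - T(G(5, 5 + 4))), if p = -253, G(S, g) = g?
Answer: 90018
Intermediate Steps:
T(B) = 24 - 24*B**2 (T(B) = 24 - 6*(B + B)*(B + B) = 24 - 6*2*B*2*B = 24 - 24*B**2)
54*(p - T(G(5, 5 + 4))) = 54*(-253 - (24 - 24*(5 + 4)**2)) = 54*(-253 - (24 - 24*9**2)) = 54*(-253 - (24 - 24*81)) = 54*(-253 - (24 - 1944)) = 54*(-253 - 1*(-1920)) = 54*(-253 + 1920) = 54*1667 = 90018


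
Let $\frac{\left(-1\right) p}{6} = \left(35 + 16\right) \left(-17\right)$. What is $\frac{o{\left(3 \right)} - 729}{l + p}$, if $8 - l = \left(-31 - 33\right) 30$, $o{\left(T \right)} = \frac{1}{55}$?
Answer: $- \frac{20047}{196075} \approx -0.10224$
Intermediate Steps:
$o{\left(T \right)} = \frac{1}{55}$
$p = 5202$ ($p = - 6 \left(35 + 16\right) \left(-17\right) = - 6 \cdot 51 \left(-17\right) = \left(-6\right) \left(-867\right) = 5202$)
$l = 1928$ ($l = 8 - \left(-31 - 33\right) 30 = 8 - \left(-64\right) 30 = 8 - -1920 = 8 + 1920 = 1928$)
$\frac{o{\left(3 \right)} - 729}{l + p} = \frac{\frac{1}{55} - 729}{1928 + 5202} = - \frac{40094}{55 \cdot 7130} = \left(- \frac{40094}{55}\right) \frac{1}{7130} = - \frac{20047}{196075}$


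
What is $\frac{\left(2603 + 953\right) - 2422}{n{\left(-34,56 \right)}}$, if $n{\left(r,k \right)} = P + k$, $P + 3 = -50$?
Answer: $378$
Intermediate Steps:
$P = -53$ ($P = -3 - 50 = -53$)
$n{\left(r,k \right)} = -53 + k$
$\frac{\left(2603 + 953\right) - 2422}{n{\left(-34,56 \right)}} = \frac{\left(2603 + 953\right) - 2422}{-53 + 56} = \frac{3556 - 2422}{3} = 1134 \cdot \frac{1}{3} = 378$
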